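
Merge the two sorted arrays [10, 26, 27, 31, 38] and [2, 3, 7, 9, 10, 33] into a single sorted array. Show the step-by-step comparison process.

Merging process:

Compare 10 vs 2: take 2 from right. Merged: [2]
Compare 10 vs 3: take 3 from right. Merged: [2, 3]
Compare 10 vs 7: take 7 from right. Merged: [2, 3, 7]
Compare 10 vs 9: take 9 from right. Merged: [2, 3, 7, 9]
Compare 10 vs 10: take 10 from left. Merged: [2, 3, 7, 9, 10]
Compare 26 vs 10: take 10 from right. Merged: [2, 3, 7, 9, 10, 10]
Compare 26 vs 33: take 26 from left. Merged: [2, 3, 7, 9, 10, 10, 26]
Compare 27 vs 33: take 27 from left. Merged: [2, 3, 7, 9, 10, 10, 26, 27]
Compare 31 vs 33: take 31 from left. Merged: [2, 3, 7, 9, 10, 10, 26, 27, 31]
Compare 38 vs 33: take 33 from right. Merged: [2, 3, 7, 9, 10, 10, 26, 27, 31, 33]
Append remaining from left: [38]. Merged: [2, 3, 7, 9, 10, 10, 26, 27, 31, 33, 38]

Final merged array: [2, 3, 7, 9, 10, 10, 26, 27, 31, 33, 38]
Total comparisons: 10

The merged array is [2, 3, 7, 9, 10, 10, 26, 27, 31, 33, 38], requiring 10 comparisons. The merge step runs in O(n) time where n is the total number of elements.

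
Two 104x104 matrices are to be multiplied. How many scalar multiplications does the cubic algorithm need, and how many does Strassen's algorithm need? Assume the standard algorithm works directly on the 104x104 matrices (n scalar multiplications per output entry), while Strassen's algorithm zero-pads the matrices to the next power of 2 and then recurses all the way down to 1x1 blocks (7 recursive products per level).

Matrix multiplication for 104x104 matrices:

Strassen's algorithm requires power-of-2 dimensions. Pad 104x104 to 128x128 (next power of 2).

Standard algorithm: 104^3 = 1124864 multiplications
Strassen's algorithm: 7^(log2(128)) = 7^7 = 823543 multiplications
Savings: 1124864 - 823543 = 301321 multiplications

Standard: 1124864 multiplications (104^3). Strassen: 823543 multiplications (7^7, after padding to 128x128). Strassen reduces 8 recursive multiplications to 7 at each level.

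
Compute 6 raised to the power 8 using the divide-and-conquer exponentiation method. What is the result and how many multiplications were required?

Computing 6^8 by squaring (build up from 6^1; each line after the first costs one multiplication):

6^1 = 6
6^2 = (6^1)^2 = 6^2 = 36
6^4 = (6^2)^2 = 36^2 = 1296
6^8 = (6^4)^2 = 1296^2 = 1679616

Result: 1679616
Multiplications needed: 3 (3 lines after 6^1)

6^8 = 1679616. Using exponentiation by squaring, this requires 3 multiplications. The key idea: if the exponent is even, square the half-power; if odd, multiply by the base once.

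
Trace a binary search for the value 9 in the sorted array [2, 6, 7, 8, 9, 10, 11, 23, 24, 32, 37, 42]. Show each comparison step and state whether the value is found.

Binary search for 9 in [2, 6, 7, 8, 9, 10, 11, 23, 24, 32, 37, 42]:

lo=0, hi=11, mid=5, arr[mid]=10 -> 10 > 9, search left half
lo=0, hi=4, mid=2, arr[mid]=7 -> 7 < 9, search right half
lo=3, hi=4, mid=3, arr[mid]=8 -> 8 < 9, search right half
lo=4, hi=4, mid=4, arr[mid]=9 -> Found target at index 4!

Binary search finds 9 at index 4 after 4 comparisons. The search repeatedly halves the search space by comparing with the middle element.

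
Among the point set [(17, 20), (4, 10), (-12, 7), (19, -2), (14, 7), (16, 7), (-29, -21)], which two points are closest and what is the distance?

Computing all pairwise distances among 7 points:

d((17, 20), (4, 10)) = 16.4012
d((17, 20), (-12, 7)) = 31.7805
d((17, 20), (19, -2)) = 22.0907
d((17, 20), (14, 7)) = 13.3417
d((17, 20), (16, 7)) = 13.0384
d((17, 20), (-29, -21)) = 61.6198
d((4, 10), (-12, 7)) = 16.2788
d((4, 10), (19, -2)) = 19.2094
d((4, 10), (14, 7)) = 10.4403
d((4, 10), (16, 7)) = 12.3693
d((4, 10), (-29, -21)) = 45.2769
d((-12, 7), (19, -2)) = 32.28
d((-12, 7), (14, 7)) = 26.0
d((-12, 7), (16, 7)) = 28.0
d((-12, 7), (-29, -21)) = 32.7567
d((19, -2), (14, 7)) = 10.2956
d((19, -2), (16, 7)) = 9.4868
d((19, -2), (-29, -21)) = 51.6236
d((14, 7), (16, 7)) = 2.0 <-- minimum
d((14, 7), (-29, -21)) = 51.3128
d((16, 7), (-29, -21)) = 53.0

Closest pair: (14, 7) and (16, 7) with distance 2.0

The closest pair is (14, 7) and (16, 7) with Euclidean distance 2.0. For 7 points, brute-force pairwise comparison is shown above. For large n, the divide-and-conquer algorithm (sort by x, recurse on halves, check the dividing strip) achieves O(n log n).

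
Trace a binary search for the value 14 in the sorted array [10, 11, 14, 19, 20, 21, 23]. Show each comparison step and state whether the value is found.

Binary search for 14 in [10, 11, 14, 19, 20, 21, 23]:

lo=0, hi=6, mid=3, arr[mid]=19 -> 19 > 14, search left half
lo=0, hi=2, mid=1, arr[mid]=11 -> 11 < 14, search right half
lo=2, hi=2, mid=2, arr[mid]=14 -> Found target at index 2!

Binary search finds 14 at index 2 after 3 comparisons. The search repeatedly halves the search space by comparing with the middle element.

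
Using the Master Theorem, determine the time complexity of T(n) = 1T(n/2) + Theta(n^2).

Master Theorem for T(n) = 1T(n/2) + O(n^2):

a = 1, b = 2, c = 2
log_b(a) = log_2(1) = 0.0000

Case 3: c = 2 > log_2(1) = 0.0000
T(n) = O(n^2) = O(n^2)

For T(n) = 1T(n/2) + O(n^2): log_2(1) = 0.0000. This is Case 3 of the Master Theorem (c > log_b(a), work dominated by root), giving O(n^2).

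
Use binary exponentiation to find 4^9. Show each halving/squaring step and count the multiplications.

Computing 4^9 by squaring (build up from 4^1; each line after the first costs one multiplication):

4^1 = 4
4^2 = (4^1)^2 = 4^2 = 16
4^4 = (4^2)^2 = 16^2 = 256
4^8 = (4^4)^2 = 256^2 = 65536
4^9 = 4 * 4^8 = 4 * 65536 = 262144

Result: 262144
Multiplications needed: 4 (4 lines after 4^1)

4^9 = 262144. Using exponentiation by squaring, this requires 4 multiplications. The key idea: if the exponent is even, square the half-power; if odd, multiply by the base once.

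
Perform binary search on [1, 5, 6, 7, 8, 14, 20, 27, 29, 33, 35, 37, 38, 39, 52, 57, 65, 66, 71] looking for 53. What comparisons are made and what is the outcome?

Binary search for 53 in [1, 5, 6, 7, 8, 14, 20, 27, 29, 33, 35, 37, 38, 39, 52, 57, 65, 66, 71]:

lo=0, hi=18, mid=9, arr[mid]=33 -> 33 < 53, search right half
lo=10, hi=18, mid=14, arr[mid]=52 -> 52 < 53, search right half
lo=15, hi=18, mid=16, arr[mid]=65 -> 65 > 53, search left half
lo=15, hi=15, mid=15, arr[mid]=57 -> 57 > 53, search left half
lo=15 > hi=14, target 53 not found

Binary search determines that 53 is not in the array after 4 comparisons. The search space was exhausted without finding the target.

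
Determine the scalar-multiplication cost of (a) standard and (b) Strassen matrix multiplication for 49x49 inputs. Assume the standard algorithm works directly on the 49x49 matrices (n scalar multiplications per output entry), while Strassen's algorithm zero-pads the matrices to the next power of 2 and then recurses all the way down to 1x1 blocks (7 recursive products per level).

Matrix multiplication for 49x49 matrices:

Strassen's algorithm requires power-of-2 dimensions. Pad 49x49 to 64x64 (next power of 2).

Standard algorithm: 49^3 = 117649 multiplications
Strassen's algorithm: 7^(log2(64)) = 7^6 = 117649 multiplications
Savings: 117649 - 117649 = 0 multiplications

Standard: 117649 multiplications (49^3). Strassen: 117649 multiplications (7^6, after padding to 64x64). Strassen reduces 8 recursive multiplications to 7 at each level.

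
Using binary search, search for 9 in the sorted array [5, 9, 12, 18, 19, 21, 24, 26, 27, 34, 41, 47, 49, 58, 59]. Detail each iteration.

Binary search for 9 in [5, 9, 12, 18, 19, 21, 24, 26, 27, 34, 41, 47, 49, 58, 59]:

lo=0, hi=14, mid=7, arr[mid]=26 -> 26 > 9, search left half
lo=0, hi=6, mid=3, arr[mid]=18 -> 18 > 9, search left half
lo=0, hi=2, mid=1, arr[mid]=9 -> Found target at index 1!

Binary search finds 9 at index 1 after 3 comparisons. The search repeatedly halves the search space by comparing with the middle element.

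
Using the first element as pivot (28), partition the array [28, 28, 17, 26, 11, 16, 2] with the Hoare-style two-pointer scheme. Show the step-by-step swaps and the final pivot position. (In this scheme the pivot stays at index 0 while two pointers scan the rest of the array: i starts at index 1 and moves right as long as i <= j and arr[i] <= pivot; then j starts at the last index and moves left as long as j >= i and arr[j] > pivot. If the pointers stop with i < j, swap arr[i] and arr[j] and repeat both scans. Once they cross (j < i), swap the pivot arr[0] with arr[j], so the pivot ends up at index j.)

Hoare-style two-pointer partition with pivot = 28:

Initial array: [28, 28, 17, 26, 11, 16, 2]

Pointers start at i = 1, j = 6.
i ends at 7, j ends at 6: the pointers have crossed (j < i), so scanning stops.

Swap pivot arr[0] with arr[6] to place pivot at position 6: [2, 28, 17, 26, 11, 16, 28]
Pivot position: 6

After partitioning with pivot 28, the array becomes [2, 28, 17, 26, 11, 16, 28]. The pivot is placed at index 6. All elements to the left of the pivot are <= 28, and all elements to the right are > 28.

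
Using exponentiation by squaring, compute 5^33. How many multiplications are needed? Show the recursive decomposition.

Computing 5^33 by squaring (build up from 5^1; each line after the first costs one multiplication):

5^1 = 5
5^2 = (5^1)^2 = 5^2 = 25
5^4 = (5^2)^2 = 25^2 = 625
5^8 = (5^4)^2 = 625^2 = 390625
5^16 = (5^8)^2 = 390625^2 = 152587890625
5^32 = (5^16)^2 = 152587890625^2 = 23283064365386962890625
5^33 = 5 * 5^32 = 5 * 23283064365386962890625 = 116415321826934814453125

Result: 116415321826934814453125
Multiplications needed: 6 (6 lines after 5^1)

5^33 = 116415321826934814453125. Using exponentiation by squaring, this requires 6 multiplications. The key idea: if the exponent is even, square the half-power; if odd, multiply by the base once.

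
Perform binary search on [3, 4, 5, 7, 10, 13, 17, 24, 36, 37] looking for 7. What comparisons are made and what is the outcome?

Binary search for 7 in [3, 4, 5, 7, 10, 13, 17, 24, 36, 37]:

lo=0, hi=9, mid=4, arr[mid]=10 -> 10 > 7, search left half
lo=0, hi=3, mid=1, arr[mid]=4 -> 4 < 7, search right half
lo=2, hi=3, mid=2, arr[mid]=5 -> 5 < 7, search right half
lo=3, hi=3, mid=3, arr[mid]=7 -> Found target at index 3!

Binary search finds 7 at index 3 after 4 comparisons. The search repeatedly halves the search space by comparing with the middle element.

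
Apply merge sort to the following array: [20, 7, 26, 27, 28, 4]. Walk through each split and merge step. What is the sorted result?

Merge sort trace:

Split: [20, 7, 26, 27, 28, 4] -> [20, 7, 26] and [27, 28, 4]
  Split: [20, 7, 26] -> [20] and [7, 26]
    Split: [7, 26] -> [7] and [26]
    Merge: [7] + [26] -> [7, 26]
  Merge: [20] + [7, 26] -> [7, 20, 26]
  Split: [27, 28, 4] -> [27] and [28, 4]
    Split: [28, 4] -> [28] and [4]
    Merge: [28] + [4] -> [4, 28]
  Merge: [27] + [4, 28] -> [4, 27, 28]
Merge: [7, 20, 26] + [4, 27, 28] -> [4, 7, 20, 26, 27, 28]

Final sorted array: [4, 7, 20, 26, 27, 28]

The merge sort proceeds by recursively splitting the array and merging sorted halves.
After all merges, the sorted array is [4, 7, 20, 26, 27, 28].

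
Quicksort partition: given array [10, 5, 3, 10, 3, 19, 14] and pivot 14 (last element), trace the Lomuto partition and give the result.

Lomuto partition with pivot = 14:

Initial array: [10, 5, 3, 10, 3, 19, 14]

arr[0]=10 <= 14: swap with position 0, array becomes [10, 5, 3, 10, 3, 19, 14]
arr[1]=5 <= 14: swap with position 1, array becomes [10, 5, 3, 10, 3, 19, 14]
arr[2]=3 <= 14: swap with position 2, array becomes [10, 5, 3, 10, 3, 19, 14]
arr[3]=10 <= 14: swap with position 3, array becomes [10, 5, 3, 10, 3, 19, 14]
arr[4]=3 <= 14: swap with position 4, array becomes [10, 5, 3, 10, 3, 19, 14]
arr[5]=19 > 14: no swap

Place pivot at position 5: [10, 5, 3, 10, 3, 14, 19]
Pivot position: 5

After partitioning with pivot 14, the array becomes [10, 5, 3, 10, 3, 14, 19]. The pivot is placed at index 5. All elements to the left of the pivot are <= 14, and all elements to the right are > 14.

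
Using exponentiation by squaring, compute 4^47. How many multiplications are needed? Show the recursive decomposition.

Computing 4^47 by squaring (build up from 4^1; each line after the first costs one multiplication):

4^1 = 4
4^2 = (4^1)^2 = 4^2 = 16
4^4 = (4^2)^2 = 16^2 = 256
4^5 = 4 * 4^4 = 4 * 256 = 1024
4^10 = (4^5)^2 = 1024^2 = 1048576
4^11 = 4 * 4^10 = 4 * 1048576 = 4194304
4^22 = (4^11)^2 = 4194304^2 = 17592186044416
4^23 = 4 * 4^22 = 4 * 17592186044416 = 70368744177664
4^46 = (4^23)^2 = 70368744177664^2 = 4951760157141521099596496896
4^47 = 4 * 4^46 = 4 * 4951760157141521099596496896 = 19807040628566084398385987584

Result: 19807040628566084398385987584
Multiplications needed: 9 (9 lines after 4^1)

4^47 = 19807040628566084398385987584. Using exponentiation by squaring, this requires 9 multiplications. The key idea: if the exponent is even, square the half-power; if odd, multiply by the base once.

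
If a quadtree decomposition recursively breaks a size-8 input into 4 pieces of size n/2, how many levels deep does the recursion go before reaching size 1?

For divide and conquer with division factor 2:

Problem sizes at each level:
Level 0: 8
Level 1: 4
Level 2: 2
Level 3: 1

The root is level 0 and the size-1 base case is level 3 (the tree spans levels 0 through 3, i.e. 4 levels counting the root), so the depth is the number of divisions: log_2(8) = 3

The recursion tree depth is log_2(8) = 3. At each level, the problem size is divided by 2, so it takes 3 divisions to reduce to a base case of size 1. The algorithm makes 4 recursive calls at each level.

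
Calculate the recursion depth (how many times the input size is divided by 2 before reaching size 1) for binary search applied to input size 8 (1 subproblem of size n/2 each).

For divide and conquer with division factor 2:

Problem sizes at each level:
Level 0: 8
Level 1: 4
Level 2: 2
Level 3: 1

The root is level 0 and the size-1 base case is level 3 (the tree spans levels 0 through 3, i.e. 4 levels counting the root), so the depth is the number of divisions: log_2(8) = 3

The recursion tree depth is log_2(8) = 3. At each level, the problem size is divided by 2, so it takes 3 divisions to reduce to a base case of size 1. The algorithm makes 1 recursive call at each level.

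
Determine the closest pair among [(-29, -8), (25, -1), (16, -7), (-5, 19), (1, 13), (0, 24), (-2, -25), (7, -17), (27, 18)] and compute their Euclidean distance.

Computing all pairwise distances among 9 points:

d((-29, -8), (25, -1)) = 54.4518
d((-29, -8), (16, -7)) = 45.0111
d((-29, -8), (-5, 19)) = 36.1248
d((-29, -8), (1, 13)) = 36.6197
d((-29, -8), (0, 24)) = 43.1856
d((-29, -8), (-2, -25)) = 31.9061
d((-29, -8), (7, -17)) = 37.108
d((-29, -8), (27, 18)) = 61.7414
d((25, -1), (16, -7)) = 10.8167
d((25, -1), (-5, 19)) = 36.0555
d((25, -1), (1, 13)) = 27.7849
d((25, -1), (0, 24)) = 35.3553
d((25, -1), (-2, -25)) = 36.1248
d((25, -1), (7, -17)) = 24.0832
d((25, -1), (27, 18)) = 19.105
d((16, -7), (-5, 19)) = 33.4215
d((16, -7), (1, 13)) = 25.0
d((16, -7), (0, 24)) = 34.8855
d((16, -7), (-2, -25)) = 25.4558
d((16, -7), (7, -17)) = 13.4536
d((16, -7), (27, 18)) = 27.313
d((-5, 19), (1, 13)) = 8.4853
d((-5, 19), (0, 24)) = 7.0711 <-- minimum
d((-5, 19), (-2, -25)) = 44.1022
d((-5, 19), (7, -17)) = 37.9473
d((-5, 19), (27, 18)) = 32.0156
d((1, 13), (0, 24)) = 11.0454
d((1, 13), (-2, -25)) = 38.1182
d((1, 13), (7, -17)) = 30.5941
d((1, 13), (27, 18)) = 26.4764
d((0, 24), (-2, -25)) = 49.0408
d((0, 24), (7, -17)) = 41.5933
d((0, 24), (27, 18)) = 27.6586
d((-2, -25), (7, -17)) = 12.0416
d((-2, -25), (27, 18)) = 51.8652
d((7, -17), (27, 18)) = 40.3113

Closest pair: (-5, 19) and (0, 24) with distance 7.0711

The closest pair is (-5, 19) and (0, 24) with Euclidean distance 7.0711. For 9 points, brute-force pairwise comparison is shown above. For large n, the divide-and-conquer algorithm (sort by x, recurse on halves, check the dividing strip) achieves O(n log n).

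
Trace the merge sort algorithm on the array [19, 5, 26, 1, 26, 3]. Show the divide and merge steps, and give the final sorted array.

Merge sort trace:

Split: [19, 5, 26, 1, 26, 3] -> [19, 5, 26] and [1, 26, 3]
  Split: [19, 5, 26] -> [19] and [5, 26]
    Split: [5, 26] -> [5] and [26]
    Merge: [5] + [26] -> [5, 26]
  Merge: [19] + [5, 26] -> [5, 19, 26]
  Split: [1, 26, 3] -> [1] and [26, 3]
    Split: [26, 3] -> [26] and [3]
    Merge: [26] + [3] -> [3, 26]
  Merge: [1] + [3, 26] -> [1, 3, 26]
Merge: [5, 19, 26] + [1, 3, 26] -> [1, 3, 5, 19, 26, 26]

Final sorted array: [1, 3, 5, 19, 26, 26]

The merge sort proceeds by recursively splitting the array and merging sorted halves.
After all merges, the sorted array is [1, 3, 5, 19, 26, 26].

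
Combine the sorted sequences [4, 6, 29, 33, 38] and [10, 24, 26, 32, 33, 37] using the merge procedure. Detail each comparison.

Merging process:

Compare 4 vs 10: take 4 from left. Merged: [4]
Compare 6 vs 10: take 6 from left. Merged: [4, 6]
Compare 29 vs 10: take 10 from right. Merged: [4, 6, 10]
Compare 29 vs 24: take 24 from right. Merged: [4, 6, 10, 24]
Compare 29 vs 26: take 26 from right. Merged: [4, 6, 10, 24, 26]
Compare 29 vs 32: take 29 from left. Merged: [4, 6, 10, 24, 26, 29]
Compare 33 vs 32: take 32 from right. Merged: [4, 6, 10, 24, 26, 29, 32]
Compare 33 vs 33: take 33 from left. Merged: [4, 6, 10, 24, 26, 29, 32, 33]
Compare 38 vs 33: take 33 from right. Merged: [4, 6, 10, 24, 26, 29, 32, 33, 33]
Compare 38 vs 37: take 37 from right. Merged: [4, 6, 10, 24, 26, 29, 32, 33, 33, 37]
Append remaining from left: [38]. Merged: [4, 6, 10, 24, 26, 29, 32, 33, 33, 37, 38]

Final merged array: [4, 6, 10, 24, 26, 29, 32, 33, 33, 37, 38]
Total comparisons: 10

The merged array is [4, 6, 10, 24, 26, 29, 32, 33, 33, 37, 38], requiring 10 comparisons. The merge step runs in O(n) time where n is the total number of elements.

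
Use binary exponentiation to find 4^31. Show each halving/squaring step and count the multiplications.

Computing 4^31 by squaring (build up from 4^1; each line after the first costs one multiplication):

4^1 = 4
4^2 = (4^1)^2 = 4^2 = 16
4^3 = 4 * 4^2 = 4 * 16 = 64
4^6 = (4^3)^2 = 64^2 = 4096
4^7 = 4 * 4^6 = 4 * 4096 = 16384
4^14 = (4^7)^2 = 16384^2 = 268435456
4^15 = 4 * 4^14 = 4 * 268435456 = 1073741824
4^30 = (4^15)^2 = 1073741824^2 = 1152921504606846976
4^31 = 4 * 4^30 = 4 * 1152921504606846976 = 4611686018427387904

Result: 4611686018427387904
Multiplications needed: 8 (8 lines after 4^1)

4^31 = 4611686018427387904. Using exponentiation by squaring, this requires 8 multiplications. The key idea: if the exponent is even, square the half-power; if odd, multiply by the base once.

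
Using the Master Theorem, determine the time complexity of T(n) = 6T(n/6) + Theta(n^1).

Master Theorem for T(n) = 6T(n/6) + O(n^1):

a = 6, b = 6, c = 1
log_b(a) = log_6(6) = 1.0000

Case 2: c = 1 = log_6(6) = 1.0000
T(n) = O(n^1 log n) = O(n log n)

For T(n) = 6T(n/6) + O(n^1): log_6(6) = 1.0000. This is Case 2 of the Master Theorem (c = log_b(a), equal work at all levels), giving O(n log n).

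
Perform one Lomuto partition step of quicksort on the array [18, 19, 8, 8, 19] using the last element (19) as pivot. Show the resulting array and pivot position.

Lomuto partition with pivot = 19:

Initial array: [18, 19, 8, 8, 19]

arr[0]=18 <= 19: swap with position 0, array becomes [18, 19, 8, 8, 19]
arr[1]=19 <= 19: swap with position 1, array becomes [18, 19, 8, 8, 19]
arr[2]=8 <= 19: swap with position 2, array becomes [18, 19, 8, 8, 19]
arr[3]=8 <= 19: swap with position 3, array becomes [18, 19, 8, 8, 19]

Place pivot at position 4: [18, 19, 8, 8, 19]
Pivot position: 4

After partitioning with pivot 19, the array becomes [18, 19, 8, 8, 19]. The pivot is placed at index 4. All elements to the left of the pivot are <= 19, and all elements to the right are > 19.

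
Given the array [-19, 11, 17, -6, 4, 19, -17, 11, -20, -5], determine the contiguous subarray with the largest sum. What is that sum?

Using Kadane's algorithm on [-19, 11, 17, -6, 4, 19, -17, 11, -20, -5]:

Scanning through the array:
Position 1 (value 11): max_ending_here = 11, max_so_far = 11
Position 2 (value 17): max_ending_here = 28, max_so_far = 28
Position 3 (value -6): max_ending_here = 22, max_so_far = 28
Position 4 (value 4): max_ending_here = 26, max_so_far = 28
Position 5 (value 19): max_ending_here = 45, max_so_far = 45
Position 6 (value -17): max_ending_here = 28, max_so_far = 45
Position 7 (value 11): max_ending_here = 39, max_so_far = 45
Position 8 (value -20): max_ending_here = 19, max_so_far = 45
Position 9 (value -5): max_ending_here = 14, max_so_far = 45

Maximum subarray: [11, 17, -6, 4, 19]
Maximum sum: 45

The maximum subarray is [11, 17, -6, 4, 19] with sum 45. This subarray runs from index 1 to index 5.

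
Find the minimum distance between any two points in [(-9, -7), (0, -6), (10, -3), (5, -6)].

Computing all pairwise distances among 4 points:

d((-9, -7), (0, -6)) = 9.0554
d((-9, -7), (10, -3)) = 19.4165
d((-9, -7), (5, -6)) = 14.0357
d((0, -6), (10, -3)) = 10.4403
d((0, -6), (5, -6)) = 5.0 <-- minimum
d((10, -3), (5, -6)) = 5.831

Closest pair: (0, -6) and (5, -6) with distance 5.0

The closest pair is (0, -6) and (5, -6) with Euclidean distance 5.0. For 4 points, brute-force pairwise comparison is shown above. For large n, the divide-and-conquer algorithm (sort by x, recurse on halves, check the dividing strip) achieves O(n log n).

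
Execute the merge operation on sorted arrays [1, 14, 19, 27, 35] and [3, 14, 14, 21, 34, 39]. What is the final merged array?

Merging process:

Compare 1 vs 3: take 1 from left. Merged: [1]
Compare 14 vs 3: take 3 from right. Merged: [1, 3]
Compare 14 vs 14: take 14 from left. Merged: [1, 3, 14]
Compare 19 vs 14: take 14 from right. Merged: [1, 3, 14, 14]
Compare 19 vs 14: take 14 from right. Merged: [1, 3, 14, 14, 14]
Compare 19 vs 21: take 19 from left. Merged: [1, 3, 14, 14, 14, 19]
Compare 27 vs 21: take 21 from right. Merged: [1, 3, 14, 14, 14, 19, 21]
Compare 27 vs 34: take 27 from left. Merged: [1, 3, 14, 14, 14, 19, 21, 27]
Compare 35 vs 34: take 34 from right. Merged: [1, 3, 14, 14, 14, 19, 21, 27, 34]
Compare 35 vs 39: take 35 from left. Merged: [1, 3, 14, 14, 14, 19, 21, 27, 34, 35]
Append remaining from right: [39]. Merged: [1, 3, 14, 14, 14, 19, 21, 27, 34, 35, 39]

Final merged array: [1, 3, 14, 14, 14, 19, 21, 27, 34, 35, 39]
Total comparisons: 10

The merged array is [1, 3, 14, 14, 14, 19, 21, 27, 34, 35, 39], requiring 10 comparisons. The merge step runs in O(n) time where n is the total number of elements.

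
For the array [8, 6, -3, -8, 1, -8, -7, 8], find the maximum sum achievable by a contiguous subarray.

Using Kadane's algorithm on [8, 6, -3, -8, 1, -8, -7, 8]:

Scanning through the array:
Position 1 (value 6): max_ending_here = 14, max_so_far = 14
Position 2 (value -3): max_ending_here = 11, max_so_far = 14
Position 3 (value -8): max_ending_here = 3, max_so_far = 14
Position 4 (value 1): max_ending_here = 4, max_so_far = 14
Position 5 (value -8): max_ending_here = -4, max_so_far = 14
Position 6 (value -7): max_ending_here = -7, max_so_far = 14
Position 7 (value 8): max_ending_here = 8, max_so_far = 14

Maximum subarray: [8, 6]
Maximum sum: 14

The maximum subarray is [8, 6] with sum 14. This subarray runs from index 0 to index 1.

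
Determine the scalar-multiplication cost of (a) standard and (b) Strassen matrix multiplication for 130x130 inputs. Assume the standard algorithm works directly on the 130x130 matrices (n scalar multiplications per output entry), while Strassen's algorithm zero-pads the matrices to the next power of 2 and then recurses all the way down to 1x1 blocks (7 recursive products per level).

Matrix multiplication for 130x130 matrices:

Strassen's algorithm requires power-of-2 dimensions. Pad 130x130 to 256x256 (next power of 2).

Standard algorithm: 130^3 = 2197000 multiplications
Strassen's algorithm: 7^(log2(256)) = 7^8 = 5764801 multiplications
Difference: 2197000 - 5764801 = -3567801 (Strassen uses MORE here due to padding overhead — for small or just-over-power-of-2 n, padding can outweigh the per-level savings)

Standard: 2197000 multiplications (130^3). Strassen: 5764801 multiplications (7^8, after padding to 256x256). Strassen reduces 8 recursive multiplications to 7 at each level.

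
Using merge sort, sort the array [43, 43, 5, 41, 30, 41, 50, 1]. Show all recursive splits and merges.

Merge sort trace:

Split: [43, 43, 5, 41, 30, 41, 50, 1] -> [43, 43, 5, 41] and [30, 41, 50, 1]
  Split: [43, 43, 5, 41] -> [43, 43] and [5, 41]
    Split: [43, 43] -> [43] and [43]
    Merge: [43] + [43] -> [43, 43]
    Split: [5, 41] -> [5] and [41]
    Merge: [5] + [41] -> [5, 41]
  Merge: [43, 43] + [5, 41] -> [5, 41, 43, 43]
  Split: [30, 41, 50, 1] -> [30, 41] and [50, 1]
    Split: [30, 41] -> [30] and [41]
    Merge: [30] + [41] -> [30, 41]
    Split: [50, 1] -> [50] and [1]
    Merge: [50] + [1] -> [1, 50]
  Merge: [30, 41] + [1, 50] -> [1, 30, 41, 50]
Merge: [5, 41, 43, 43] + [1, 30, 41, 50] -> [1, 5, 30, 41, 41, 43, 43, 50]

Final sorted array: [1, 5, 30, 41, 41, 43, 43, 50]

The merge sort proceeds by recursively splitting the array and merging sorted halves.
After all merges, the sorted array is [1, 5, 30, 41, 41, 43, 43, 50].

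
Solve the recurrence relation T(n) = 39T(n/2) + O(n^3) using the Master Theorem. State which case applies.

Master Theorem for T(n) = 39T(n/2) + O(n^3):

a = 39, b = 2, c = 3
log_b(a) = log_2(39) = 5.2854

Case 1: c = 3 < log_2(39) = 5.2854
T(n) = O(n^(log_2 39))

For T(n) = 39T(n/2) + O(n^3): log_2(39) = 5.2854. This is Case 1 of the Master Theorem (c < log_b(a), work dominated by leaves), giving O(n^(log_2 39)).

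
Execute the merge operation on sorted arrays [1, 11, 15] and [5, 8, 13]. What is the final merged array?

Merging process:

Compare 1 vs 5: take 1 from left. Merged: [1]
Compare 11 vs 5: take 5 from right. Merged: [1, 5]
Compare 11 vs 8: take 8 from right. Merged: [1, 5, 8]
Compare 11 vs 13: take 11 from left. Merged: [1, 5, 8, 11]
Compare 15 vs 13: take 13 from right. Merged: [1, 5, 8, 11, 13]
Append remaining from left: [15]. Merged: [1, 5, 8, 11, 13, 15]

Final merged array: [1, 5, 8, 11, 13, 15]
Total comparisons: 5

The merged array is [1, 5, 8, 11, 13, 15], requiring 5 comparisons. The merge step runs in O(n) time where n is the total number of elements.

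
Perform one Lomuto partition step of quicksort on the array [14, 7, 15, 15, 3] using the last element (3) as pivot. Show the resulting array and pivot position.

Lomuto partition with pivot = 3:

Initial array: [14, 7, 15, 15, 3]

arr[0]=14 > 3: no swap
arr[1]=7 > 3: no swap
arr[2]=15 > 3: no swap
arr[3]=15 > 3: no swap

Place pivot at position 0: [3, 7, 15, 15, 14]
Pivot position: 0

After partitioning with pivot 3, the array becomes [3, 7, 15, 15, 14]. The pivot is placed at index 0. All elements to the left of the pivot are <= 3, and all elements to the right are > 3.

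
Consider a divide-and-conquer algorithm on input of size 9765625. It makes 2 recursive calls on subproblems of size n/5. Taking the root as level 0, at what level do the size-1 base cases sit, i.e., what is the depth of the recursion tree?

For divide and conquer with division factor 5:

Problem sizes at each level:
Level 0: 9765625
Level 1: 1953125
Level 2: 390625
Level 3: 78125
Level 4: 15625
Level 5: 3125
Level 6: 625
Level 7: 125
Level 8: 25
Level 9: 5
Level 10: 1

The root is level 0 and the size-1 base case is level 10 (the tree spans levels 0 through 10, i.e. 11 levels counting the root), so the depth is the number of divisions: log_5(9765625) = 10

The recursion tree depth is log_5(9765625) = 10. At each level, the problem size is divided by 5, so it takes 10 divisions to reduce to a base case of size 1. The algorithm makes 2 recursive calls at each level.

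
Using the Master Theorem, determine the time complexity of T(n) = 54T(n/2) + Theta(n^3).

Master Theorem for T(n) = 54T(n/2) + O(n^3):

a = 54, b = 2, c = 3
log_b(a) = log_2(54) = 5.7549

Case 1: c = 3 < log_2(54) = 5.7549
T(n) = O(n^(log_2 54))

For T(n) = 54T(n/2) + O(n^3): log_2(54) = 5.7549. This is Case 1 of the Master Theorem (c < log_b(a), work dominated by leaves), giving O(n^(log_2 54)).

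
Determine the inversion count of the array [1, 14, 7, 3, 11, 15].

Finding inversions in [1, 14, 7, 3, 11, 15]:

(1, 2): arr[1]=14 > arr[2]=7
(1, 3): arr[1]=14 > arr[3]=3
(1, 4): arr[1]=14 > arr[4]=11
(2, 3): arr[2]=7 > arr[3]=3

Total inversions: 4

The array has 4 inversion(s): (1,2), (1,3), (1,4), (2,3). Each pair (i,j) satisfies i < j and arr[i] > arr[j].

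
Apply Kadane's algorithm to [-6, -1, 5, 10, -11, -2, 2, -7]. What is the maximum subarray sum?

Using Kadane's algorithm on [-6, -1, 5, 10, -11, -2, 2, -7]:

Scanning through the array:
Position 1 (value -1): max_ending_here = -1, max_so_far = -1
Position 2 (value 5): max_ending_here = 5, max_so_far = 5
Position 3 (value 10): max_ending_here = 15, max_so_far = 15
Position 4 (value -11): max_ending_here = 4, max_so_far = 15
Position 5 (value -2): max_ending_here = 2, max_so_far = 15
Position 6 (value 2): max_ending_here = 4, max_so_far = 15
Position 7 (value -7): max_ending_here = -3, max_so_far = 15

Maximum subarray: [5, 10]
Maximum sum: 15

The maximum subarray is [5, 10] with sum 15. This subarray runs from index 2 to index 3.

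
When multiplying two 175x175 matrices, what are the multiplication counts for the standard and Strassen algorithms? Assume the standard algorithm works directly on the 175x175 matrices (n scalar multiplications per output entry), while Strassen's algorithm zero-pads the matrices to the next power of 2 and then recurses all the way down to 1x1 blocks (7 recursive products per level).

Matrix multiplication for 175x175 matrices:

Strassen's algorithm requires power-of-2 dimensions. Pad 175x175 to 256x256 (next power of 2).

Standard algorithm: 175^3 = 5359375 multiplications
Strassen's algorithm: 7^(log2(256)) = 7^8 = 5764801 multiplications
Difference: 5359375 - 5764801 = -405426 (Strassen uses MORE here due to padding overhead — for small or just-over-power-of-2 n, padding can outweigh the per-level savings)

Standard: 5359375 multiplications (175^3). Strassen: 5764801 multiplications (7^8, after padding to 256x256). Strassen reduces 8 recursive multiplications to 7 at each level.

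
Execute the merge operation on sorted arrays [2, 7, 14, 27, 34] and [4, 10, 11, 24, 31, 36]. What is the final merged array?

Merging process:

Compare 2 vs 4: take 2 from left. Merged: [2]
Compare 7 vs 4: take 4 from right. Merged: [2, 4]
Compare 7 vs 10: take 7 from left. Merged: [2, 4, 7]
Compare 14 vs 10: take 10 from right. Merged: [2, 4, 7, 10]
Compare 14 vs 11: take 11 from right. Merged: [2, 4, 7, 10, 11]
Compare 14 vs 24: take 14 from left. Merged: [2, 4, 7, 10, 11, 14]
Compare 27 vs 24: take 24 from right. Merged: [2, 4, 7, 10, 11, 14, 24]
Compare 27 vs 31: take 27 from left. Merged: [2, 4, 7, 10, 11, 14, 24, 27]
Compare 34 vs 31: take 31 from right. Merged: [2, 4, 7, 10, 11, 14, 24, 27, 31]
Compare 34 vs 36: take 34 from left. Merged: [2, 4, 7, 10, 11, 14, 24, 27, 31, 34]
Append remaining from right: [36]. Merged: [2, 4, 7, 10, 11, 14, 24, 27, 31, 34, 36]

Final merged array: [2, 4, 7, 10, 11, 14, 24, 27, 31, 34, 36]
Total comparisons: 10

The merged array is [2, 4, 7, 10, 11, 14, 24, 27, 31, 34, 36], requiring 10 comparisons. The merge step runs in O(n) time where n is the total number of elements.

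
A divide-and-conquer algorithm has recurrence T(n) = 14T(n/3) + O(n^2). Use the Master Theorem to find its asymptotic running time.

Master Theorem for T(n) = 14T(n/3) + O(n^2):

a = 14, b = 3, c = 2
log_b(a) = log_3(14) = 2.4022

Case 1: c = 2 < log_3(14) = 2.4022
T(n) = O(n^(log_3 14))

For T(n) = 14T(n/3) + O(n^2): log_3(14) = 2.4022. This is Case 1 of the Master Theorem (c < log_b(a), work dominated by leaves), giving O(n^(log_3 14)).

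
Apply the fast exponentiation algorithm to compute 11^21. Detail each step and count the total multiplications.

Computing 11^21 by squaring (build up from 11^1; each line after the first costs one multiplication):

11^1 = 11
11^2 = (11^1)^2 = 11^2 = 121
11^4 = (11^2)^2 = 121^2 = 14641
11^5 = 11 * 11^4 = 11 * 14641 = 161051
11^10 = (11^5)^2 = 161051^2 = 25937424601
11^20 = (11^10)^2 = 25937424601^2 = 672749994932560009201
11^21 = 11 * 11^20 = 11 * 672749994932560009201 = 7400249944258160101211

Result: 7400249944258160101211
Multiplications needed: 6 (6 lines after 11^1)

11^21 = 7400249944258160101211. Using exponentiation by squaring, this requires 6 multiplications. The key idea: if the exponent is even, square the half-power; if odd, multiply by the base once.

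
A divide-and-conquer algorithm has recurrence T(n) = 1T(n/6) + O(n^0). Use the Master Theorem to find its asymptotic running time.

Master Theorem for T(n) = 1T(n/6) + O(n^0):

a = 1, b = 6, c = 0
log_b(a) = log_6(1) = 0.0000

Case 2: c = 0 = log_6(1) = 0.0000
T(n) = O(n^0 log n) = O(log n)

For T(n) = 1T(n/6) + O(n^0): log_6(1) = 0.0000. This is Case 2 of the Master Theorem (c = log_b(a), equal work at all levels), giving O(log n).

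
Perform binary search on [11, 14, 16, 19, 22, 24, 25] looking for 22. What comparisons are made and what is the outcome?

Binary search for 22 in [11, 14, 16, 19, 22, 24, 25]:

lo=0, hi=6, mid=3, arr[mid]=19 -> 19 < 22, search right half
lo=4, hi=6, mid=5, arr[mid]=24 -> 24 > 22, search left half
lo=4, hi=4, mid=4, arr[mid]=22 -> Found target at index 4!

Binary search finds 22 at index 4 after 3 comparisons. The search repeatedly halves the search space by comparing with the middle element.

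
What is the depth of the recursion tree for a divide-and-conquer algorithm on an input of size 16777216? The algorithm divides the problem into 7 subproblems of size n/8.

For divide and conquer with division factor 8:

Problem sizes at each level:
Level 0: 16777216
Level 1: 2097152
Level 2: 262144
Level 3: 32768
Level 4: 4096
Level 5: 512
Level 6: 64
Level 7: 8
Level 8: 1

The root is level 0 and the size-1 base case is level 8 (the tree spans levels 0 through 8, i.e. 9 levels counting the root), so the depth is the number of divisions: log_8(16777216) = 8

The recursion tree depth is log_8(16777216) = 8. At each level, the problem size is divided by 8, so it takes 8 divisions to reduce to a base case of size 1. The algorithm makes 7 recursive calls at each level.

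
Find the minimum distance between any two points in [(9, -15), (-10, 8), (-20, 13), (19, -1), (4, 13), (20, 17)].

Computing all pairwise distances among 6 points:

d((9, -15), (-10, 8)) = 29.8329
d((9, -15), (-20, 13)) = 40.3113
d((9, -15), (19, -1)) = 17.2047
d((9, -15), (4, 13)) = 28.4429
d((9, -15), (20, 17)) = 33.8378
d((-10, 8), (-20, 13)) = 11.1803 <-- minimum
d((-10, 8), (19, -1)) = 30.3645
d((-10, 8), (4, 13)) = 14.8661
d((-10, 8), (20, 17)) = 31.3209
d((-20, 13), (19, -1)) = 41.4367
d((-20, 13), (4, 13)) = 24.0
d((-20, 13), (20, 17)) = 40.1995
d((19, -1), (4, 13)) = 20.5183
d((19, -1), (20, 17)) = 18.0278
d((4, 13), (20, 17)) = 16.4924

Closest pair: (-10, 8) and (-20, 13) with distance 11.1803

The closest pair is (-10, 8) and (-20, 13) with Euclidean distance 11.1803. For 6 points, brute-force pairwise comparison is shown above. For large n, the divide-and-conquer algorithm (sort by x, recurse on halves, check the dividing strip) achieves O(n log n).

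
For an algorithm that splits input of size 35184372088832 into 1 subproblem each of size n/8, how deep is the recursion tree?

For divide and conquer with division factor 8:

Problem sizes at each level:
Level 0: 35184372088832
Level 1: 4398046511104
Level 2: 549755813888
Level 3: 68719476736
Level 4: 8589934592
Level 5: 1073741824
Level 6: 134217728
Level 7: 16777216
Level 8: 2097152
Level 9: 262144
Level 10: 32768
Level 11: 4096
Level 12: 512
Level 13: 64
Level 14: 8
Level 15: 1

The root is level 0 and the size-1 base case is level 15 (the tree spans levels 0 through 15, i.e. 16 levels counting the root), so the depth is the number of divisions: log_8(35184372088832) = 15

The recursion tree depth is log_8(35184372088832) = 15. At each level, the problem size is divided by 8, so it takes 15 divisions to reduce to a base case of size 1. The algorithm makes 1 recursive call at each level.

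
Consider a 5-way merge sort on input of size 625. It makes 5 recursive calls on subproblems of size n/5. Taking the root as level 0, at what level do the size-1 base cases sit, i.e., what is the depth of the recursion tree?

For divide and conquer with division factor 5:

Problem sizes at each level:
Level 0: 625
Level 1: 125
Level 2: 25
Level 3: 5
Level 4: 1

The root is level 0 and the size-1 base case is level 4 (the tree spans levels 0 through 4, i.e. 5 levels counting the root), so the depth is the number of divisions: log_5(625) = 4

The recursion tree depth is log_5(625) = 4. At each level, the problem size is divided by 5, so it takes 4 divisions to reduce to a base case of size 1. The algorithm makes 5 recursive calls at each level.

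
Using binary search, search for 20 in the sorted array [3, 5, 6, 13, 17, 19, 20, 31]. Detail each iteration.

Binary search for 20 in [3, 5, 6, 13, 17, 19, 20, 31]:

lo=0, hi=7, mid=3, arr[mid]=13 -> 13 < 20, search right half
lo=4, hi=7, mid=5, arr[mid]=19 -> 19 < 20, search right half
lo=6, hi=7, mid=6, arr[mid]=20 -> Found target at index 6!

Binary search finds 20 at index 6 after 3 comparisons. The search repeatedly halves the search space by comparing with the middle element.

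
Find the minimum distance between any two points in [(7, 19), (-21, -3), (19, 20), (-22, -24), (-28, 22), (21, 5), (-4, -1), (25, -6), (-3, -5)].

Computing all pairwise distances among 9 points:

d((7, 19), (-21, -3)) = 35.609
d((7, 19), (19, 20)) = 12.0416
d((7, 19), (-22, -24)) = 51.8652
d((7, 19), (-28, 22)) = 35.1283
d((7, 19), (21, 5)) = 19.799
d((7, 19), (-4, -1)) = 22.8254
d((7, 19), (25, -6)) = 30.8058
d((7, 19), (-3, -5)) = 26.0
d((-21, -3), (19, 20)) = 46.1411
d((-21, -3), (-22, -24)) = 21.0238
d((-21, -3), (-28, 22)) = 25.9615
d((-21, -3), (21, 5)) = 42.7551
d((-21, -3), (-4, -1)) = 17.1172
d((-21, -3), (25, -6)) = 46.0977
d((-21, -3), (-3, -5)) = 18.1108
d((19, 20), (-22, -24)) = 60.1415
d((19, 20), (-28, 22)) = 47.0425
d((19, 20), (21, 5)) = 15.1327
d((19, 20), (-4, -1)) = 31.1448
d((19, 20), (25, -6)) = 26.6833
d((19, 20), (-3, -5)) = 33.3017
d((-22, -24), (-28, 22)) = 46.3897
d((-22, -24), (21, 5)) = 51.8652
d((-22, -24), (-4, -1)) = 29.2062
d((-22, -24), (25, -6)) = 50.3289
d((-22, -24), (-3, -5)) = 26.8701
d((-28, 22), (21, 5)) = 51.8652
d((-28, 22), (-4, -1)) = 33.2415
d((-28, 22), (25, -6)) = 59.9416
d((-28, 22), (-3, -5)) = 36.7967
d((21, 5), (-4, -1)) = 25.7099
d((21, 5), (25, -6)) = 11.7047
d((21, 5), (-3, -5)) = 26.0
d((-4, -1), (25, -6)) = 29.4279
d((-4, -1), (-3, -5)) = 4.1231 <-- minimum
d((25, -6), (-3, -5)) = 28.0179

Closest pair: (-4, -1) and (-3, -5) with distance 4.1231

The closest pair is (-4, -1) and (-3, -5) with Euclidean distance 4.1231. For 9 points, brute-force pairwise comparison is shown above. For large n, the divide-and-conquer algorithm (sort by x, recurse on halves, check the dividing strip) achieves O(n log n).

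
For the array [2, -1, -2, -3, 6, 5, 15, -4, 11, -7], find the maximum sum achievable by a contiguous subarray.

Using Kadane's algorithm on [2, -1, -2, -3, 6, 5, 15, -4, 11, -7]:

Scanning through the array:
Position 1 (value -1): max_ending_here = 1, max_so_far = 2
Position 2 (value -2): max_ending_here = -1, max_so_far = 2
Position 3 (value -3): max_ending_here = -3, max_so_far = 2
Position 4 (value 6): max_ending_here = 6, max_so_far = 6
Position 5 (value 5): max_ending_here = 11, max_so_far = 11
Position 6 (value 15): max_ending_here = 26, max_so_far = 26
Position 7 (value -4): max_ending_here = 22, max_so_far = 26
Position 8 (value 11): max_ending_here = 33, max_so_far = 33
Position 9 (value -7): max_ending_here = 26, max_so_far = 33

Maximum subarray: [6, 5, 15, -4, 11]
Maximum sum: 33

The maximum subarray is [6, 5, 15, -4, 11] with sum 33. This subarray runs from index 4 to index 8.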